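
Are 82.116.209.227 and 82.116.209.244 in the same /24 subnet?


Mask: 255.255.255.0
82.116.209.227 AND mask = 82.116.209.0
82.116.209.244 AND mask = 82.116.209.0
Yes, same subnet (82.116.209.0)


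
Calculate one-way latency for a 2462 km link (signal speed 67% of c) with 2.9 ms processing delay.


Speed = 0.67 * 3e5 km/s = 201000 km/s
Propagation delay = 2462 / 201000 = 0.0122 s = 12.2488 ms
Processing delay = 2.9 ms
Total one-way latency = 15.1488 ms


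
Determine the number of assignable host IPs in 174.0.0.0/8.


Host bits = 32 - 8 = 24
Total addresses = 2^24 = 16777216
Usable = total - 2 (network and broadcast)
Usable hosts: 16777214


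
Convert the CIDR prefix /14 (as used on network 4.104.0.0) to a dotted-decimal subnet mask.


/14 means 14 network bits, 18 host bits
Binary: 11111111111111000000000000000000
Mask: 255.252.0.0


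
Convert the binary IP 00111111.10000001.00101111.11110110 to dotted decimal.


00111111 = 63
10000001 = 129
00101111 = 47
11110110 = 246
IP: 63.129.47.246


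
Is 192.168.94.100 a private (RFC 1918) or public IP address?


RFC 1918 private ranges:
  10.0.0.0/8 (10.0.0.0 - 10.255.255.255)
  172.16.0.0/12 (172.16.0.0 - 172.31.255.255)
  192.168.0.0/16 (192.168.0.0 - 192.168.255.255)
Private (in 192.168.0.0/16)


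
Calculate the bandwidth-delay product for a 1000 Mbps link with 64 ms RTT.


BDP = bandwidth * RTT
= 1000 Mbps * 64 ms
= 1000 * 1e6 * 64 / 1000 bits
= 64000000 bits
= 8000000 bytes
= 7812.5 KB
BDP = 64000000 bits (8000000 bytes)


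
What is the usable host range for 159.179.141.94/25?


Network: 159.179.141.0
Broadcast: 159.179.141.127
First usable = network + 1
Last usable = broadcast - 1
Range: 159.179.141.1 to 159.179.141.126


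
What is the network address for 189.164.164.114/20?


IP:   10111101.10100100.10100100.01110010
Mask: 11111111.11111111.11110000.00000000
AND operation:
Net:  10111101.10100100.10100000.00000000
Network: 189.164.160.0/20


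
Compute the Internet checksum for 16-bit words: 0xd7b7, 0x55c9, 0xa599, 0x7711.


Sum all words (with carry folding):
+ 0xd7b7 = 0xd7b7
+ 0x55c9 = 0x2d81
+ 0xa599 = 0xd31a
+ 0x7711 = 0x4a2c
One's complement: ~0x4a2c
Checksum = 0xb5d3


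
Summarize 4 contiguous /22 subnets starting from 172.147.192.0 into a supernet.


Original prefix: /22
Number of subnets: 4 = 2^2
New prefix = 22 - 2 = 20
Supernet: 172.147.192.0/20


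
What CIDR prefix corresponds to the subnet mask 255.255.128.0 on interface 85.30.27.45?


Binary: 11111111.11111111.10000000.00000000
Count leading 1s
Prefix: /17


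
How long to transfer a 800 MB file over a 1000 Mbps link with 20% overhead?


Effective throughput = 1000 * (1 - 20/100) = 800 Mbps
File size in Mb = 800 * 8 = 6400 Mb
Time = 6400 / 800
Time = 8 seconds


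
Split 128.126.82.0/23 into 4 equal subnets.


New prefix = 23 + 2 = 25
Each subnet has 128 addresses
  128.126.82.0/25
  128.126.82.128/25
  128.126.83.0/25
  128.126.83.128/25
Subnets: 128.126.82.0/25, 128.126.82.128/25, 128.126.83.0/25, 128.126.83.128/25


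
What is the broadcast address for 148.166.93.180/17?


Network: 148.166.0.0/17
Host bits = 15
Set all host bits to 1:
Broadcast: 148.166.127.255


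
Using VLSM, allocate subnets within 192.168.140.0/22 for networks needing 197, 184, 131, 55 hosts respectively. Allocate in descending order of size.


197 hosts -> /24 (254 usable): 192.168.140.0/24
184 hosts -> /24 (254 usable): 192.168.141.0/24
131 hosts -> /24 (254 usable): 192.168.142.0/24
55 hosts -> /26 (62 usable): 192.168.143.0/26
Allocation: 192.168.140.0/24 (197 hosts, 254 usable); 192.168.141.0/24 (184 hosts, 254 usable); 192.168.142.0/24 (131 hosts, 254 usable); 192.168.143.0/26 (55 hosts, 62 usable)


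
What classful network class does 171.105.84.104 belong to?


First octet: 171
Binary: 10101011
10xxxxxx -> Class B (128-191)
Class B, default mask 255.255.0.0 (/16)


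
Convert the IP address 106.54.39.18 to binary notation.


106 = 01101010
54 = 00110110
39 = 00100111
18 = 00010010
Binary: 01101010.00110110.00100111.00010010


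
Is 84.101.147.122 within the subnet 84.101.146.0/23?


Subnet network: 84.101.146.0
Test IP AND mask: 84.101.146.0
Yes, 84.101.147.122 is in 84.101.146.0/23


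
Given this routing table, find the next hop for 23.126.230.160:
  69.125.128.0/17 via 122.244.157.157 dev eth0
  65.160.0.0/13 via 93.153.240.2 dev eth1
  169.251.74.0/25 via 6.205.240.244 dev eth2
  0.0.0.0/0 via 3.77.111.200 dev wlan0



Longest prefix match for 23.126.230.160:
  /17 69.125.128.0: no
  /13 65.160.0.0: no
  /25 169.251.74.0: no
  /0 0.0.0.0: MATCH
Selected: next-hop 3.77.111.200 via wlan0 (matched /0)


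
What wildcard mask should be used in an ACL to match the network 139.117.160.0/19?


Subnet mask: 255.255.224.0
Wildcard = 255.255.255.255 - subnet mask
255 - 255 = 0
255 - 255 = 0
255 - 224 = 31
255 - 0 = 255
Wildcard: 0.0.31.255


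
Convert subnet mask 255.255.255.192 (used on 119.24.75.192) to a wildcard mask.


Subnet mask: 255.255.255.192
Wildcard = 255.255.255.255 - subnet mask
255 - 255 = 0
255 - 255 = 0
255 - 255 = 0
255 - 192 = 63
Wildcard: 0.0.0.63


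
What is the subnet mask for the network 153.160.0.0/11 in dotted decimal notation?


/11 means 11 network bits, 21 host bits
Binary: 11111111111000000000000000000000
Mask: 255.224.0.0


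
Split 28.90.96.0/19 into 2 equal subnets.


New prefix = 19 + 1 = 20
Each subnet has 4096 addresses
  28.90.96.0/20
  28.90.112.0/20
Subnets: 28.90.96.0/20, 28.90.112.0/20


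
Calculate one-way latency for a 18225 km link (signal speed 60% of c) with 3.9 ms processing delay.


Speed = 0.6 * 3e5 km/s = 180000 km/s
Propagation delay = 18225 / 180000 = 0.1013 s = 101.25 ms
Processing delay = 3.9 ms
Total one-way latency = 105.15 ms


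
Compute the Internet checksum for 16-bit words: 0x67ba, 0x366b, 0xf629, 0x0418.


Sum all words (with carry folding):
+ 0x67ba = 0x67ba
+ 0x366b = 0x9e25
+ 0xf629 = 0x944f
+ 0x0418 = 0x9867
One's complement: ~0x9867
Checksum = 0x6798


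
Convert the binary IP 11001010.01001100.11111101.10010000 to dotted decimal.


11001010 = 202
01001100 = 76
11111101 = 253
10010000 = 144
IP: 202.76.253.144


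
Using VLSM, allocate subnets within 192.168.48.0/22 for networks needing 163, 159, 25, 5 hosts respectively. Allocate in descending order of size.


163 hosts -> /24 (254 usable): 192.168.48.0/24
159 hosts -> /24 (254 usable): 192.168.49.0/24
25 hosts -> /27 (30 usable): 192.168.50.0/27
5 hosts -> /29 (6 usable): 192.168.50.32/29
Allocation: 192.168.48.0/24 (163 hosts, 254 usable); 192.168.49.0/24 (159 hosts, 254 usable); 192.168.50.0/27 (25 hosts, 30 usable); 192.168.50.32/29 (5 hosts, 6 usable)


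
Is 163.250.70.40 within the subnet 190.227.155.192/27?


Subnet network: 190.227.155.192
Test IP AND mask: 163.250.70.32
No, 163.250.70.40 is not in 190.227.155.192/27


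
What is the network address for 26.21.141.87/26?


IP:   00011010.00010101.10001101.01010111
Mask: 11111111.11111111.11111111.11000000
AND operation:
Net:  00011010.00010101.10001101.01000000
Network: 26.21.141.64/26


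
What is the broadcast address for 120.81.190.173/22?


Network: 120.81.188.0/22
Host bits = 10
Set all host bits to 1:
Broadcast: 120.81.191.255


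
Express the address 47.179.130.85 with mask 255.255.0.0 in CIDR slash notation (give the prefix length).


Binary: 11111111.11111111.00000000.00000000
Count leading 1s
Prefix: /16


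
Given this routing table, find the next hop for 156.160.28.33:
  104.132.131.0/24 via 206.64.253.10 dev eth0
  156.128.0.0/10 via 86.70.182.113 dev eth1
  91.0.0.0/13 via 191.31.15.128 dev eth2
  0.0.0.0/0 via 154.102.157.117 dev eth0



Longest prefix match for 156.160.28.33:
  /24 104.132.131.0: no
  /10 156.128.0.0: MATCH
  /13 91.0.0.0: no
  /0 0.0.0.0: MATCH
Selected: next-hop 86.70.182.113 via eth1 (matched /10)


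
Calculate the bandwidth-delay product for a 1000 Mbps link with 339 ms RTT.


BDP = bandwidth * RTT
= 1000 Mbps * 339 ms
= 1000 * 1e6 * 339 / 1000 bits
= 339000000 bits
= 42375000 bytes
= 41381.8359 KB
BDP = 339000000 bits (42375000 bytes)


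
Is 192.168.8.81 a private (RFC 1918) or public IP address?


RFC 1918 private ranges:
  10.0.0.0/8 (10.0.0.0 - 10.255.255.255)
  172.16.0.0/12 (172.16.0.0 - 172.31.255.255)
  192.168.0.0/16 (192.168.0.0 - 192.168.255.255)
Private (in 192.168.0.0/16)


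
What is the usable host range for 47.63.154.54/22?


Network: 47.63.152.0
Broadcast: 47.63.155.255
First usable = network + 1
Last usable = broadcast - 1
Range: 47.63.152.1 to 47.63.155.254


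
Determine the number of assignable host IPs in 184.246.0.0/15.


Host bits = 32 - 15 = 17
Total addresses = 2^17 = 131072
Usable = total - 2 (network and broadcast)
Usable hosts: 131070


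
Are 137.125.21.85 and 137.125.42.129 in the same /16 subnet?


Mask: 255.255.0.0
137.125.21.85 AND mask = 137.125.0.0
137.125.42.129 AND mask = 137.125.0.0
Yes, same subnet (137.125.0.0)


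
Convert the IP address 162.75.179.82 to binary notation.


162 = 10100010
75 = 01001011
179 = 10110011
82 = 01010010
Binary: 10100010.01001011.10110011.01010010


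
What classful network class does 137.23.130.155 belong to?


First octet: 137
Binary: 10001001
10xxxxxx -> Class B (128-191)
Class B, default mask 255.255.0.0 (/16)


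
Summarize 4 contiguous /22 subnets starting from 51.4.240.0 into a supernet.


Original prefix: /22
Number of subnets: 4 = 2^2
New prefix = 22 - 2 = 20
Supernet: 51.4.240.0/20


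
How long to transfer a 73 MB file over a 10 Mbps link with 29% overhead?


Effective throughput = 10 * (1 - 29/100) = 7.1 Mbps
File size in Mb = 73 * 8 = 584 Mb
Time = 584 / 7.1
Time = 82.2535 seconds


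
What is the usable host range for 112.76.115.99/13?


Network: 112.72.0.0
Broadcast: 112.79.255.255
First usable = network + 1
Last usable = broadcast - 1
Range: 112.72.0.1 to 112.79.255.254


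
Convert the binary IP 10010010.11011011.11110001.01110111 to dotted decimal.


10010010 = 146
11011011 = 219
11110001 = 241
01110111 = 119
IP: 146.219.241.119


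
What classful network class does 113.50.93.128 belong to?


First octet: 113
Binary: 01110001
0xxxxxxx -> Class A (1-126)
Class A, default mask 255.0.0.0 (/8)


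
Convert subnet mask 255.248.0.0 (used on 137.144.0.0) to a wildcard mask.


Subnet mask: 255.248.0.0
Wildcard = 255.255.255.255 - subnet mask
255 - 255 = 0
255 - 248 = 7
255 - 0 = 255
255 - 0 = 255
Wildcard: 0.7.255.255


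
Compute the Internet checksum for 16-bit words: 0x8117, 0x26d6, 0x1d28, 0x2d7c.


Sum all words (with carry folding):
+ 0x8117 = 0x8117
+ 0x26d6 = 0xa7ed
+ 0x1d28 = 0xc515
+ 0x2d7c = 0xf291
One's complement: ~0xf291
Checksum = 0x0d6e


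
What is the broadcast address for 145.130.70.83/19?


Network: 145.130.64.0/19
Host bits = 13
Set all host bits to 1:
Broadcast: 145.130.95.255


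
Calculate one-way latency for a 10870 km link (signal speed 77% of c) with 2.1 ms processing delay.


Speed = 0.77 * 3e5 km/s = 231000 km/s
Propagation delay = 10870 / 231000 = 0.0471 s = 47.0563 ms
Processing delay = 2.1 ms
Total one-way latency = 49.1563 ms


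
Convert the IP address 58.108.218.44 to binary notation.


58 = 00111010
108 = 01101100
218 = 11011010
44 = 00101100
Binary: 00111010.01101100.11011010.00101100


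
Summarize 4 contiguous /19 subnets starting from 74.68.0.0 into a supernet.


Original prefix: /19
Number of subnets: 4 = 2^2
New prefix = 19 - 2 = 17
Supernet: 74.68.0.0/17


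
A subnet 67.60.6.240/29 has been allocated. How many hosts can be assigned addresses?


Host bits = 32 - 29 = 3
Total addresses = 2^3 = 8
Usable = total - 2 (network and broadcast)
Usable hosts: 6


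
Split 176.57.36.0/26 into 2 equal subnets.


New prefix = 26 + 1 = 27
Each subnet has 32 addresses
  176.57.36.0/27
  176.57.36.32/27
Subnets: 176.57.36.0/27, 176.57.36.32/27


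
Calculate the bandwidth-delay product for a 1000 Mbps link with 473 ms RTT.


BDP = bandwidth * RTT
= 1000 Mbps * 473 ms
= 1000 * 1e6 * 473 / 1000 bits
= 473000000 bits
= 59125000 bytes
= 57739.2578 KB
BDP = 473000000 bits (59125000 bytes)


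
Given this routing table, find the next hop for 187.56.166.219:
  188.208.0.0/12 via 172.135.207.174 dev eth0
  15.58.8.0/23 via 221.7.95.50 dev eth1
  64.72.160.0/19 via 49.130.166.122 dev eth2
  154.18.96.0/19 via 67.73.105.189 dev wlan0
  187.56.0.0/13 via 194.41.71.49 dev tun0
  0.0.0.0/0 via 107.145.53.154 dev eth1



Longest prefix match for 187.56.166.219:
  /12 188.208.0.0: no
  /23 15.58.8.0: no
  /19 64.72.160.0: no
  /19 154.18.96.0: no
  /13 187.56.0.0: MATCH
  /0 0.0.0.0: MATCH
Selected: next-hop 194.41.71.49 via tun0 (matched /13)


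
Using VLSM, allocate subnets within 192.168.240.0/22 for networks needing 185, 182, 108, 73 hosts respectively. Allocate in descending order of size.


185 hosts -> /24 (254 usable): 192.168.240.0/24
182 hosts -> /24 (254 usable): 192.168.241.0/24
108 hosts -> /25 (126 usable): 192.168.242.0/25
73 hosts -> /25 (126 usable): 192.168.242.128/25
Allocation: 192.168.240.0/24 (185 hosts, 254 usable); 192.168.241.0/24 (182 hosts, 254 usable); 192.168.242.0/25 (108 hosts, 126 usable); 192.168.242.128/25 (73 hosts, 126 usable)


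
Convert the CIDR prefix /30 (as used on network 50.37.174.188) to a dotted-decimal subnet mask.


/30 means 30 network bits, 2 host bits
Binary: 11111111111111111111111111111100
Mask: 255.255.255.252


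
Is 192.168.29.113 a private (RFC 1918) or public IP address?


RFC 1918 private ranges:
  10.0.0.0/8 (10.0.0.0 - 10.255.255.255)
  172.16.0.0/12 (172.16.0.0 - 172.31.255.255)
  192.168.0.0/16 (192.168.0.0 - 192.168.255.255)
Private (in 192.168.0.0/16)


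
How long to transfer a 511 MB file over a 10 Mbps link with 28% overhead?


Effective throughput = 10 * (1 - 28/100) = 7.2 Mbps
File size in Mb = 511 * 8 = 4088 Mb
Time = 4088 / 7.2
Time = 567.7778 seconds


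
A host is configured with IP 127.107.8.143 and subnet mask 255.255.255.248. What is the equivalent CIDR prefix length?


Binary: 11111111.11111111.11111111.11111000
Count leading 1s
Prefix: /29


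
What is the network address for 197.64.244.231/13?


IP:   11000101.01000000.11110100.11100111
Mask: 11111111.11111000.00000000.00000000
AND operation:
Net:  11000101.01000000.00000000.00000000
Network: 197.64.0.0/13


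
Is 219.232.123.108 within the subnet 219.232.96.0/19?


Subnet network: 219.232.96.0
Test IP AND mask: 219.232.96.0
Yes, 219.232.123.108 is in 219.232.96.0/19


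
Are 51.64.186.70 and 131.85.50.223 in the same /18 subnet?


Mask: 255.255.192.0
51.64.186.70 AND mask = 51.64.128.0
131.85.50.223 AND mask = 131.85.0.0
No, different subnets (51.64.128.0 vs 131.85.0.0)


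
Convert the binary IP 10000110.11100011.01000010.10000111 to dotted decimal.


10000110 = 134
11100011 = 227
01000010 = 66
10000111 = 135
IP: 134.227.66.135


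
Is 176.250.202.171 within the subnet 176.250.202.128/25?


Subnet network: 176.250.202.128
Test IP AND mask: 176.250.202.128
Yes, 176.250.202.171 is in 176.250.202.128/25


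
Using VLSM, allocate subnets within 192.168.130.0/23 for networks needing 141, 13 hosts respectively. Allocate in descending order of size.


141 hosts -> /24 (254 usable): 192.168.130.0/24
13 hosts -> /28 (14 usable): 192.168.131.0/28
Allocation: 192.168.130.0/24 (141 hosts, 254 usable); 192.168.131.0/28 (13 hosts, 14 usable)


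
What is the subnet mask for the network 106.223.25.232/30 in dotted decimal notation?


/30 means 30 network bits, 2 host bits
Binary: 11111111111111111111111111111100
Mask: 255.255.255.252


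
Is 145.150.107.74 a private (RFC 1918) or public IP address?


RFC 1918 private ranges:
  10.0.0.0/8 (10.0.0.0 - 10.255.255.255)
  172.16.0.0/12 (172.16.0.0 - 172.31.255.255)
  192.168.0.0/16 (192.168.0.0 - 192.168.255.255)
Public (not in any RFC 1918 range)


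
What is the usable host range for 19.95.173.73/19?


Network: 19.95.160.0
Broadcast: 19.95.191.255
First usable = network + 1
Last usable = broadcast - 1
Range: 19.95.160.1 to 19.95.191.254


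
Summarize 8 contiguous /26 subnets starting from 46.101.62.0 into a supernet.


Original prefix: /26
Number of subnets: 8 = 2^3
New prefix = 26 - 3 = 23
Supernet: 46.101.62.0/23


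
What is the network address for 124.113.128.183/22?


IP:   01111100.01110001.10000000.10110111
Mask: 11111111.11111111.11111100.00000000
AND operation:
Net:  01111100.01110001.10000000.00000000
Network: 124.113.128.0/22


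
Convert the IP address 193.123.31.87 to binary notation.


193 = 11000001
123 = 01111011
31 = 00011111
87 = 01010111
Binary: 11000001.01111011.00011111.01010111


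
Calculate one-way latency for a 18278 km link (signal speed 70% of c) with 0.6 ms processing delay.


Speed = 0.7 * 3e5 km/s = 210000 km/s
Propagation delay = 18278 / 210000 = 0.087 s = 87.0381 ms
Processing delay = 0.6 ms
Total one-way latency = 87.6381 ms


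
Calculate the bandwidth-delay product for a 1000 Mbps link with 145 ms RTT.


BDP = bandwidth * RTT
= 1000 Mbps * 145 ms
= 1000 * 1e6 * 145 / 1000 bits
= 145000000 bits
= 18125000 bytes
= 17700.1953 KB
BDP = 145000000 bits (18125000 bytes)


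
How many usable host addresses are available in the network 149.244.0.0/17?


Host bits = 32 - 17 = 15
Total addresses = 2^15 = 32768
Usable = total - 2 (network and broadcast)
Usable hosts: 32766


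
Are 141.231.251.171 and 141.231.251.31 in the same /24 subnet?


Mask: 255.255.255.0
141.231.251.171 AND mask = 141.231.251.0
141.231.251.31 AND mask = 141.231.251.0
Yes, same subnet (141.231.251.0)


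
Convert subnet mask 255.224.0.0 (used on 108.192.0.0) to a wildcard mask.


Subnet mask: 255.224.0.0
Wildcard = 255.255.255.255 - subnet mask
255 - 255 = 0
255 - 224 = 31
255 - 0 = 255
255 - 0 = 255
Wildcard: 0.31.255.255


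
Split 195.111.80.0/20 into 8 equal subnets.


New prefix = 20 + 3 = 23
Each subnet has 512 addresses
  195.111.80.0/23
  195.111.82.0/23
  195.111.84.0/23
  195.111.86.0/23
  195.111.88.0/23
  195.111.90.0/23
  195.111.92.0/23
  195.111.94.0/23
Subnets: 195.111.80.0/23, 195.111.82.0/23, 195.111.84.0/23, 195.111.86.0/23, 195.111.88.0/23, 195.111.90.0/23, 195.111.92.0/23, 195.111.94.0/23


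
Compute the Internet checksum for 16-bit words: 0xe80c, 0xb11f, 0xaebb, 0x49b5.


Sum all words (with carry folding):
+ 0xe80c = 0xe80c
+ 0xb11f = 0x992c
+ 0xaebb = 0x47e8
+ 0x49b5 = 0x919d
One's complement: ~0x919d
Checksum = 0x6e62


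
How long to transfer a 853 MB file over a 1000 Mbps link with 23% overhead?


Effective throughput = 1000 * (1 - 23/100) = 770 Mbps
File size in Mb = 853 * 8 = 6824 Mb
Time = 6824 / 770
Time = 8.8623 seconds


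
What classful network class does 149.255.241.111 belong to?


First octet: 149
Binary: 10010101
10xxxxxx -> Class B (128-191)
Class B, default mask 255.255.0.0 (/16)


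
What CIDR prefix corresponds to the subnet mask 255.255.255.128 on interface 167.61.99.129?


Binary: 11111111.11111111.11111111.10000000
Count leading 1s
Prefix: /25


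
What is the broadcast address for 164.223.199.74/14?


Network: 164.220.0.0/14
Host bits = 18
Set all host bits to 1:
Broadcast: 164.223.255.255


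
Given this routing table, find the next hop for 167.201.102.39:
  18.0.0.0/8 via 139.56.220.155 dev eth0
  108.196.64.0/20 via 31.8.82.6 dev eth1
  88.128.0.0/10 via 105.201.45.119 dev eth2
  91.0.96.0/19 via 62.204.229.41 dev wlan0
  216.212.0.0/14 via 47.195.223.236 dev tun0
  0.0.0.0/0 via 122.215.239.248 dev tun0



Longest prefix match for 167.201.102.39:
  /8 18.0.0.0: no
  /20 108.196.64.0: no
  /10 88.128.0.0: no
  /19 91.0.96.0: no
  /14 216.212.0.0: no
  /0 0.0.0.0: MATCH
Selected: next-hop 122.215.239.248 via tun0 (matched /0)


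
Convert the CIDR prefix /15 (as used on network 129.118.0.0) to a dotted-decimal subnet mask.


/15 means 15 network bits, 17 host bits
Binary: 11111111111111100000000000000000
Mask: 255.254.0.0


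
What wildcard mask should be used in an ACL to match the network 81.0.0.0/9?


Subnet mask: 255.128.0.0
Wildcard = 255.255.255.255 - subnet mask
255 - 255 = 0
255 - 128 = 127
255 - 0 = 255
255 - 0 = 255
Wildcard: 0.127.255.255


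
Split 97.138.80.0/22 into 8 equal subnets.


New prefix = 22 + 3 = 25
Each subnet has 128 addresses
  97.138.80.0/25
  97.138.80.128/25
  97.138.81.0/25
  97.138.81.128/25
  97.138.82.0/25
  97.138.82.128/25
  97.138.83.0/25
  97.138.83.128/25
Subnets: 97.138.80.0/25, 97.138.80.128/25, 97.138.81.0/25, 97.138.81.128/25, 97.138.82.0/25, 97.138.82.128/25, 97.138.83.0/25, 97.138.83.128/25


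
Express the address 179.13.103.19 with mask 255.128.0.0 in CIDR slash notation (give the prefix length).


Binary: 11111111.10000000.00000000.00000000
Count leading 1s
Prefix: /9


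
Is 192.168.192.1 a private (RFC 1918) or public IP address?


RFC 1918 private ranges:
  10.0.0.0/8 (10.0.0.0 - 10.255.255.255)
  172.16.0.0/12 (172.16.0.0 - 172.31.255.255)
  192.168.0.0/16 (192.168.0.0 - 192.168.255.255)
Private (in 192.168.0.0/16)


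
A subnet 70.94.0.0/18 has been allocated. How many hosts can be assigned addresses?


Host bits = 32 - 18 = 14
Total addresses = 2^14 = 16384
Usable = total - 2 (network and broadcast)
Usable hosts: 16382


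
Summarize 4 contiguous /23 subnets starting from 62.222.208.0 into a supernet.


Original prefix: /23
Number of subnets: 4 = 2^2
New prefix = 23 - 2 = 21
Supernet: 62.222.208.0/21


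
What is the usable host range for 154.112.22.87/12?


Network: 154.112.0.0
Broadcast: 154.127.255.255
First usable = network + 1
Last usable = broadcast - 1
Range: 154.112.0.1 to 154.127.255.254


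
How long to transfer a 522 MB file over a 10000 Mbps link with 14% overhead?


Effective throughput = 10000 * (1 - 14/100) = 8600 Mbps
File size in Mb = 522 * 8 = 4176 Mb
Time = 4176 / 8600
Time = 0.4856 seconds


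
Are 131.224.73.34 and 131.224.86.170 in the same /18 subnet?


Mask: 255.255.192.0
131.224.73.34 AND mask = 131.224.64.0
131.224.86.170 AND mask = 131.224.64.0
Yes, same subnet (131.224.64.0)


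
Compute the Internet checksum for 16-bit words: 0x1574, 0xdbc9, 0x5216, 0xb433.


Sum all words (with carry folding):
+ 0x1574 = 0x1574
+ 0xdbc9 = 0xf13d
+ 0x5216 = 0x4354
+ 0xb433 = 0xf787
One's complement: ~0xf787
Checksum = 0x0878


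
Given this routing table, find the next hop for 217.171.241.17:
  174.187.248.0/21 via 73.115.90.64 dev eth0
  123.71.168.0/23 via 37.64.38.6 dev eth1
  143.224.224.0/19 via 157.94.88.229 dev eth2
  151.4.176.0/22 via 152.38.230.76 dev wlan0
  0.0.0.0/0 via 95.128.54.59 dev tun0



Longest prefix match for 217.171.241.17:
  /21 174.187.248.0: no
  /23 123.71.168.0: no
  /19 143.224.224.0: no
  /22 151.4.176.0: no
  /0 0.0.0.0: MATCH
Selected: next-hop 95.128.54.59 via tun0 (matched /0)


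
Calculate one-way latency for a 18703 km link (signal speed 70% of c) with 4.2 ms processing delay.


Speed = 0.7 * 3e5 km/s = 210000 km/s
Propagation delay = 18703 / 210000 = 0.0891 s = 89.0619 ms
Processing delay = 4.2 ms
Total one-way latency = 93.2619 ms


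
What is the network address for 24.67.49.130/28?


IP:   00011000.01000011.00110001.10000010
Mask: 11111111.11111111.11111111.11110000
AND operation:
Net:  00011000.01000011.00110001.10000000
Network: 24.67.49.128/28


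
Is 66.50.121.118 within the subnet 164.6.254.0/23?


Subnet network: 164.6.254.0
Test IP AND mask: 66.50.120.0
No, 66.50.121.118 is not in 164.6.254.0/23


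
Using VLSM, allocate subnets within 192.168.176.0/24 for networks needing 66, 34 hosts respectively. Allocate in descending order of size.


66 hosts -> /25 (126 usable): 192.168.176.0/25
34 hosts -> /26 (62 usable): 192.168.176.128/26
Allocation: 192.168.176.0/25 (66 hosts, 126 usable); 192.168.176.128/26 (34 hosts, 62 usable)


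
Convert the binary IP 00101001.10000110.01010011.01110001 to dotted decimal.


00101001 = 41
10000110 = 134
01010011 = 83
01110001 = 113
IP: 41.134.83.113


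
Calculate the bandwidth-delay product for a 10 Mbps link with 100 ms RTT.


BDP = bandwidth * RTT
= 10 Mbps * 100 ms
= 10 * 1e6 * 100 / 1000 bits
= 1000000 bits
= 125000 bytes
= 122.0703 KB
BDP = 1000000 bits (125000 bytes)


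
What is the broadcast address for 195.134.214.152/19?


Network: 195.134.192.0/19
Host bits = 13
Set all host bits to 1:
Broadcast: 195.134.223.255


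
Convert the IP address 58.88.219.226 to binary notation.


58 = 00111010
88 = 01011000
219 = 11011011
226 = 11100010
Binary: 00111010.01011000.11011011.11100010


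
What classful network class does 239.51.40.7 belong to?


First octet: 239
Binary: 11101111
1110xxxx -> Class D (224-239)
Class D (multicast), default mask N/A


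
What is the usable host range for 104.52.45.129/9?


Network: 104.0.0.0
Broadcast: 104.127.255.255
First usable = network + 1
Last usable = broadcast - 1
Range: 104.0.0.1 to 104.127.255.254


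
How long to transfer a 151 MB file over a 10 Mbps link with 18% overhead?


Effective throughput = 10 * (1 - 18/100) = 8.2 Mbps
File size in Mb = 151 * 8 = 1208 Mb
Time = 1208 / 8.2
Time = 147.3171 seconds


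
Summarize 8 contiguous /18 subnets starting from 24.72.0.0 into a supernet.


Original prefix: /18
Number of subnets: 8 = 2^3
New prefix = 18 - 3 = 15
Supernet: 24.72.0.0/15


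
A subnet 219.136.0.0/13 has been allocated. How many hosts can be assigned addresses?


Host bits = 32 - 13 = 19
Total addresses = 2^19 = 524288
Usable = total - 2 (network and broadcast)
Usable hosts: 524286


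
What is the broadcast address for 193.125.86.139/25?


Network: 193.125.86.128/25
Host bits = 7
Set all host bits to 1:
Broadcast: 193.125.86.255


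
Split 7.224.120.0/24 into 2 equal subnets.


New prefix = 24 + 1 = 25
Each subnet has 128 addresses
  7.224.120.0/25
  7.224.120.128/25
Subnets: 7.224.120.0/25, 7.224.120.128/25


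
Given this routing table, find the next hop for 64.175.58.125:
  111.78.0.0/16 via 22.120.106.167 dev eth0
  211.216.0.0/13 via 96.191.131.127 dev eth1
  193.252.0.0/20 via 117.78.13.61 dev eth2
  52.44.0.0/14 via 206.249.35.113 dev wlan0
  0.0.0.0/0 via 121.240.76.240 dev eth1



Longest prefix match for 64.175.58.125:
  /16 111.78.0.0: no
  /13 211.216.0.0: no
  /20 193.252.0.0: no
  /14 52.44.0.0: no
  /0 0.0.0.0: MATCH
Selected: next-hop 121.240.76.240 via eth1 (matched /0)


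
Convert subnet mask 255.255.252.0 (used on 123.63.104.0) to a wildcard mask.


Subnet mask: 255.255.252.0
Wildcard = 255.255.255.255 - subnet mask
255 - 255 = 0
255 - 255 = 0
255 - 252 = 3
255 - 0 = 255
Wildcard: 0.0.3.255


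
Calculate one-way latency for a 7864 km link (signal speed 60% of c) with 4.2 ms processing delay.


Speed = 0.6 * 3e5 km/s = 180000 km/s
Propagation delay = 7864 / 180000 = 0.0437 s = 43.6889 ms
Processing delay = 4.2 ms
Total one-way latency = 47.8889 ms


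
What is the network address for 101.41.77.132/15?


IP:   01100101.00101001.01001101.10000100
Mask: 11111111.11111110.00000000.00000000
AND operation:
Net:  01100101.00101000.00000000.00000000
Network: 101.40.0.0/15


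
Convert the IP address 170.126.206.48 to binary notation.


170 = 10101010
126 = 01111110
206 = 11001110
48 = 00110000
Binary: 10101010.01111110.11001110.00110000


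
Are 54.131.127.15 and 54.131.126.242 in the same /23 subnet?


Mask: 255.255.254.0
54.131.127.15 AND mask = 54.131.126.0
54.131.126.242 AND mask = 54.131.126.0
Yes, same subnet (54.131.126.0)


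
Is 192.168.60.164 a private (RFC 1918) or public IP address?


RFC 1918 private ranges:
  10.0.0.0/8 (10.0.0.0 - 10.255.255.255)
  172.16.0.0/12 (172.16.0.0 - 172.31.255.255)
  192.168.0.0/16 (192.168.0.0 - 192.168.255.255)
Private (in 192.168.0.0/16)


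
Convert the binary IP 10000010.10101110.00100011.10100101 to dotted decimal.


10000010 = 130
10101110 = 174
00100011 = 35
10100101 = 165
IP: 130.174.35.165


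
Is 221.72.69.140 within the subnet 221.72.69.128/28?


Subnet network: 221.72.69.128
Test IP AND mask: 221.72.69.128
Yes, 221.72.69.140 is in 221.72.69.128/28


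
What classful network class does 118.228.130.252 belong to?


First octet: 118
Binary: 01110110
0xxxxxxx -> Class A (1-126)
Class A, default mask 255.0.0.0 (/8)


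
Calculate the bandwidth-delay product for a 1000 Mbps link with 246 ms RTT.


BDP = bandwidth * RTT
= 1000 Mbps * 246 ms
= 1000 * 1e6 * 246 / 1000 bits
= 246000000 bits
= 30750000 bytes
= 30029.2969 KB
BDP = 246000000 bits (30750000 bytes)


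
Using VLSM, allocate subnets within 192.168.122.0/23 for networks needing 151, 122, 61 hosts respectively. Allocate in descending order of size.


151 hosts -> /24 (254 usable): 192.168.122.0/24
122 hosts -> /25 (126 usable): 192.168.123.0/25
61 hosts -> /26 (62 usable): 192.168.123.128/26
Allocation: 192.168.122.0/24 (151 hosts, 254 usable); 192.168.123.0/25 (122 hosts, 126 usable); 192.168.123.128/26 (61 hosts, 62 usable)


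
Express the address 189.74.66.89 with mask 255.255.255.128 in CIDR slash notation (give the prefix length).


Binary: 11111111.11111111.11111111.10000000
Count leading 1s
Prefix: /25


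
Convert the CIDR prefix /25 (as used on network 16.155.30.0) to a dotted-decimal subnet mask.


/25 means 25 network bits, 7 host bits
Binary: 11111111111111111111111110000000
Mask: 255.255.255.128


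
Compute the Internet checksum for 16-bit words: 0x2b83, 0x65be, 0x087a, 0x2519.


Sum all words (with carry folding):
+ 0x2b83 = 0x2b83
+ 0x65be = 0x9141
+ 0x087a = 0x99bb
+ 0x2519 = 0xbed4
One's complement: ~0xbed4
Checksum = 0x412b


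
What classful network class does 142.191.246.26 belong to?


First octet: 142
Binary: 10001110
10xxxxxx -> Class B (128-191)
Class B, default mask 255.255.0.0 (/16)


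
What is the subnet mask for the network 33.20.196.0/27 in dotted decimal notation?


/27 means 27 network bits, 5 host bits
Binary: 11111111111111111111111111100000
Mask: 255.255.255.224


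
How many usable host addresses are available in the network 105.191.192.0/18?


Host bits = 32 - 18 = 14
Total addresses = 2^14 = 16384
Usable = total - 2 (network and broadcast)
Usable hosts: 16382


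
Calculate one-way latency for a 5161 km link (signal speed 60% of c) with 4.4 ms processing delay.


Speed = 0.6 * 3e5 km/s = 180000 km/s
Propagation delay = 5161 / 180000 = 0.0287 s = 28.6722 ms
Processing delay = 4.4 ms
Total one-way latency = 33.0722 ms


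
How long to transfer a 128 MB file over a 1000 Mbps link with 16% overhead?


Effective throughput = 1000 * (1 - 16/100) = 840 Mbps
File size in Mb = 128 * 8 = 1024 Mb
Time = 1024 / 840
Time = 1.219 seconds


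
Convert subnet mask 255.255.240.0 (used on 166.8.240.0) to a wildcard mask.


Subnet mask: 255.255.240.0
Wildcard = 255.255.255.255 - subnet mask
255 - 255 = 0
255 - 255 = 0
255 - 240 = 15
255 - 0 = 255
Wildcard: 0.0.15.255


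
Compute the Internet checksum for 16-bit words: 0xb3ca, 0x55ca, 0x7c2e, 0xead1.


Sum all words (with carry folding):
+ 0xb3ca = 0xb3ca
+ 0x55ca = 0x0995
+ 0x7c2e = 0x85c3
+ 0xead1 = 0x7095
One's complement: ~0x7095
Checksum = 0x8f6a


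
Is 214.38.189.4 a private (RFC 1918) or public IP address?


RFC 1918 private ranges:
  10.0.0.0/8 (10.0.0.0 - 10.255.255.255)
  172.16.0.0/12 (172.16.0.0 - 172.31.255.255)
  192.168.0.0/16 (192.168.0.0 - 192.168.255.255)
Public (not in any RFC 1918 range)


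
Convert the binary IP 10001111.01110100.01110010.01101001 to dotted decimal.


10001111 = 143
01110100 = 116
01110010 = 114
01101001 = 105
IP: 143.116.114.105


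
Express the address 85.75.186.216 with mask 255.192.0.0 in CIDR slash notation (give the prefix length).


Binary: 11111111.11000000.00000000.00000000
Count leading 1s
Prefix: /10


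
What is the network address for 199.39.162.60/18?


IP:   11000111.00100111.10100010.00111100
Mask: 11111111.11111111.11000000.00000000
AND operation:
Net:  11000111.00100111.10000000.00000000
Network: 199.39.128.0/18


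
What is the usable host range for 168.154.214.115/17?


Network: 168.154.128.0
Broadcast: 168.154.255.255
First usable = network + 1
Last usable = broadcast - 1
Range: 168.154.128.1 to 168.154.255.254


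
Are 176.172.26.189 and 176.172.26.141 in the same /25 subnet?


Mask: 255.255.255.128
176.172.26.189 AND mask = 176.172.26.128
176.172.26.141 AND mask = 176.172.26.128
Yes, same subnet (176.172.26.128)


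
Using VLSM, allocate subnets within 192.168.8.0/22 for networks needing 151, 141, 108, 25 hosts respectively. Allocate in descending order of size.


151 hosts -> /24 (254 usable): 192.168.8.0/24
141 hosts -> /24 (254 usable): 192.168.9.0/24
108 hosts -> /25 (126 usable): 192.168.10.0/25
25 hosts -> /27 (30 usable): 192.168.10.128/27
Allocation: 192.168.8.0/24 (151 hosts, 254 usable); 192.168.9.0/24 (141 hosts, 254 usable); 192.168.10.0/25 (108 hosts, 126 usable); 192.168.10.128/27 (25 hosts, 30 usable)


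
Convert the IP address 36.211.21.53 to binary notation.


36 = 00100100
211 = 11010011
21 = 00010101
53 = 00110101
Binary: 00100100.11010011.00010101.00110101


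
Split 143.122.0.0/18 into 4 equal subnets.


New prefix = 18 + 2 = 20
Each subnet has 4096 addresses
  143.122.0.0/20
  143.122.16.0/20
  143.122.32.0/20
  143.122.48.0/20
Subnets: 143.122.0.0/20, 143.122.16.0/20, 143.122.32.0/20, 143.122.48.0/20


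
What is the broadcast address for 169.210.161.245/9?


Network: 169.128.0.0/9
Host bits = 23
Set all host bits to 1:
Broadcast: 169.255.255.255


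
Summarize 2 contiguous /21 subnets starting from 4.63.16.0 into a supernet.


Original prefix: /21
Number of subnets: 2 = 2^1
New prefix = 21 - 1 = 20
Supernet: 4.63.16.0/20


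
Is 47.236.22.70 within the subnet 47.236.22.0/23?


Subnet network: 47.236.22.0
Test IP AND mask: 47.236.22.0
Yes, 47.236.22.70 is in 47.236.22.0/23


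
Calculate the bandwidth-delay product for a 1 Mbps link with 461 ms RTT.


BDP = bandwidth * RTT
= 1 Mbps * 461 ms
= 1 * 1e6 * 461 / 1000 bits
= 461000 bits
= 57625 bytes
= 56.2744 KB
BDP = 461000 bits (57625 bytes)


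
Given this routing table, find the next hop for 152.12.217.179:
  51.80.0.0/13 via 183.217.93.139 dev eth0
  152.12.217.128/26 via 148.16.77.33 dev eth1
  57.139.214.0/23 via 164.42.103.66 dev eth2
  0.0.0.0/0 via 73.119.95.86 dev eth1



Longest prefix match for 152.12.217.179:
  /13 51.80.0.0: no
  /26 152.12.217.128: MATCH
  /23 57.139.214.0: no
  /0 0.0.0.0: MATCH
Selected: next-hop 148.16.77.33 via eth1 (matched /26)


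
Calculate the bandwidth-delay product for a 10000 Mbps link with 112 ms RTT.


BDP = bandwidth * RTT
= 10000 Mbps * 112 ms
= 10000 * 1e6 * 112 / 1000 bits
= 1120000000 bits
= 140000000 bytes
= 136718.75 KB
BDP = 1120000000 bits (140000000 bytes)


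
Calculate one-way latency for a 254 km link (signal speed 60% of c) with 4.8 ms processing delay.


Speed = 0.6 * 3e5 km/s = 180000 km/s
Propagation delay = 254 / 180000 = 0.0014 s = 1.4111 ms
Processing delay = 4.8 ms
Total one-way latency = 6.2111 ms


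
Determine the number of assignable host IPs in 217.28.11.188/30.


Host bits = 32 - 30 = 2
Total addresses = 2^2 = 4
Usable = total - 2 (network and broadcast)
Usable hosts: 2


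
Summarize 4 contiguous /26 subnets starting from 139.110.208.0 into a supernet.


Original prefix: /26
Number of subnets: 4 = 2^2
New prefix = 26 - 2 = 24
Supernet: 139.110.208.0/24


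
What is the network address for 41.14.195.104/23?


IP:   00101001.00001110.11000011.01101000
Mask: 11111111.11111111.11111110.00000000
AND operation:
Net:  00101001.00001110.11000010.00000000
Network: 41.14.194.0/23


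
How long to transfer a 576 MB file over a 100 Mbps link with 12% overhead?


Effective throughput = 100 * (1 - 12/100) = 88 Mbps
File size in Mb = 576 * 8 = 4608 Mb
Time = 4608 / 88
Time = 52.3636 seconds


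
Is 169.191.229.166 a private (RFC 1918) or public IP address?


RFC 1918 private ranges:
  10.0.0.0/8 (10.0.0.0 - 10.255.255.255)
  172.16.0.0/12 (172.16.0.0 - 172.31.255.255)
  192.168.0.0/16 (192.168.0.0 - 192.168.255.255)
Public (not in any RFC 1918 range)


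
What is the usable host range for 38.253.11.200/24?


Network: 38.253.11.0
Broadcast: 38.253.11.255
First usable = network + 1
Last usable = broadcast - 1
Range: 38.253.11.1 to 38.253.11.254


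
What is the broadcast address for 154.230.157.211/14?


Network: 154.228.0.0/14
Host bits = 18
Set all host bits to 1:
Broadcast: 154.231.255.255


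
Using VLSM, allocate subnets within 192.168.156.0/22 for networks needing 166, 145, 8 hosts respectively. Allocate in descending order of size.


166 hosts -> /24 (254 usable): 192.168.156.0/24
145 hosts -> /24 (254 usable): 192.168.157.0/24
8 hosts -> /28 (14 usable): 192.168.158.0/28
Allocation: 192.168.156.0/24 (166 hosts, 254 usable); 192.168.157.0/24 (145 hosts, 254 usable); 192.168.158.0/28 (8 hosts, 14 usable)


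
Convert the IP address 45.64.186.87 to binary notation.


45 = 00101101
64 = 01000000
186 = 10111010
87 = 01010111
Binary: 00101101.01000000.10111010.01010111


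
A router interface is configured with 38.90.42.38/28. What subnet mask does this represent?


/28 means 28 network bits, 4 host bits
Binary: 11111111111111111111111111110000
Mask: 255.255.255.240


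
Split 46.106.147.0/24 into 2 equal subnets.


New prefix = 24 + 1 = 25
Each subnet has 128 addresses
  46.106.147.0/25
  46.106.147.128/25
Subnets: 46.106.147.0/25, 46.106.147.128/25


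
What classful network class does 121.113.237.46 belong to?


First octet: 121
Binary: 01111001
0xxxxxxx -> Class A (1-126)
Class A, default mask 255.0.0.0 (/8)


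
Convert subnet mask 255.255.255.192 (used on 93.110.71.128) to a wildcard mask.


Subnet mask: 255.255.255.192
Wildcard = 255.255.255.255 - subnet mask
255 - 255 = 0
255 - 255 = 0
255 - 255 = 0
255 - 192 = 63
Wildcard: 0.0.0.63


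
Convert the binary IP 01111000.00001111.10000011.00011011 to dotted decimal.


01111000 = 120
00001111 = 15
10000011 = 131
00011011 = 27
IP: 120.15.131.27


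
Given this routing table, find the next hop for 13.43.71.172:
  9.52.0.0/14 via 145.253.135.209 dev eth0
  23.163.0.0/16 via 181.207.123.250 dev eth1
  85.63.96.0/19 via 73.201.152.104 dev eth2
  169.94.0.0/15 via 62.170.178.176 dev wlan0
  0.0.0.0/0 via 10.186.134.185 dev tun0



Longest prefix match for 13.43.71.172:
  /14 9.52.0.0: no
  /16 23.163.0.0: no
  /19 85.63.96.0: no
  /15 169.94.0.0: no
  /0 0.0.0.0: MATCH
Selected: next-hop 10.186.134.185 via tun0 (matched /0)


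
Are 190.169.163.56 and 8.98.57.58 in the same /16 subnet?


Mask: 255.255.0.0
190.169.163.56 AND mask = 190.169.0.0
8.98.57.58 AND mask = 8.98.0.0
No, different subnets (190.169.0.0 vs 8.98.0.0)


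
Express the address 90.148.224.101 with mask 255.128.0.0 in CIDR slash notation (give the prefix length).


Binary: 11111111.10000000.00000000.00000000
Count leading 1s
Prefix: /9


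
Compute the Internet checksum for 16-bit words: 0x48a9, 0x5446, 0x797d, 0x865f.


Sum all words (with carry folding):
+ 0x48a9 = 0x48a9
+ 0x5446 = 0x9cef
+ 0x797d = 0x166d
+ 0x865f = 0x9ccc
One's complement: ~0x9ccc
Checksum = 0x6333


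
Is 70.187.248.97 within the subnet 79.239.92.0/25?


Subnet network: 79.239.92.0
Test IP AND mask: 70.187.248.0
No, 70.187.248.97 is not in 79.239.92.0/25


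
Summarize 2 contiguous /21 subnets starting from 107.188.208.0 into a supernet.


Original prefix: /21
Number of subnets: 2 = 2^1
New prefix = 21 - 1 = 20
Supernet: 107.188.208.0/20


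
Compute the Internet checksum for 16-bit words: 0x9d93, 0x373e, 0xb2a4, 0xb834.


Sum all words (with carry folding):
+ 0x9d93 = 0x9d93
+ 0x373e = 0xd4d1
+ 0xb2a4 = 0x8776
+ 0xb834 = 0x3fab
One's complement: ~0x3fab
Checksum = 0xc054
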